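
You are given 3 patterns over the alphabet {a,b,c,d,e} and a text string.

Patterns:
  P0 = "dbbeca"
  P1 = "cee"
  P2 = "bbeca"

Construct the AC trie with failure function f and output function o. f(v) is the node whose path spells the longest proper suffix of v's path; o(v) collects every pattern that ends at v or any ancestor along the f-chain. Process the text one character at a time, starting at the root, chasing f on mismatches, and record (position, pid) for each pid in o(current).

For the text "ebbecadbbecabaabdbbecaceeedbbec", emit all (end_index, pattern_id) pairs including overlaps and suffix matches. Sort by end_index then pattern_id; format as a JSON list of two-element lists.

Build automaton:
Trie (insert patterns):
  0='ε' goto b→10 c→7 d→1
  1='d' goto b→2
  2='db' goto b→3
  3='dbb' goto e→4
  4='dbbe' goto c→5
  5='dbbec' goto a→6
  6='dbbeca' goto ·  [P0 ends]
  7='c' goto e→8
  8='ce' goto e→9
  9='cee' goto ·  [P1 ends]
  10='b' goto b→11
  11='bb' goto e→12
  12='bbe' goto c→13
  13='bbec' goto a→14
  14='bbeca' goto ·  [P2 ends]

Failure links (BFS by depth):
  fail(1) 'd': from fail(0)=0 chase 'd': 0 ⇒ 0;  out=∅∪out(0)=∅
  fail(7) 'c': from fail(0)=0 chase 'c': 0 ⇒ 0;  out=∅∪out(0)=∅
  fail(10) 'b': from fail(0)=0 chase 'b': 0 ⇒ 0;  out=∅∪out(0)=∅
  fail(2) 'db': from fail(1)=0 chase 'b': 0 ⇒ 10;  out=∅∪out(10)=∅
  fail(8) 'ce': from fail(7)=0 chase 'e': 0 ⇒ 0;  out=∅∪out(0)=∅
  fail(11) 'bb': from fail(10)=0 chase 'b': 0 ⇒ 10;  out=∅∪out(10)=∅
  fail(3) 'dbb': from fail(2)=10 chase 'b': 10 ⇒ 11;  out=∅∪out(11)=∅
  fail(9) 'cee': from fail(8)=0 chase 'e': 0 ⇒ 0;  out={1}∪out(0)={1}
  fail(12) 'bbe': from fail(11)=10 chase 'e': 10→0 ⇒ 0;  out=∅∪out(0)=∅
  fail(4) 'dbbe': from fail(3)=11 chase 'e': 11 ⇒ 12;  out=∅∪out(12)=∅
  fail(13) 'bbec': from fail(12)=0 chase 'c': 0 ⇒ 7;  out=∅∪out(7)=∅
  fail(5) 'dbbec': from fail(4)=12 chase 'c': 12 ⇒ 13;  out=∅∪out(13)=∅
  fail(14) 'bbeca': from fail(13)=7 chase 'a': 7→0 ⇒ 0;  out={2}∪out(0)={2}
  fail(6) 'dbbeca': from fail(5)=13 chase 'a': 13 ⇒ 14;  out={0}∪out(14)={0,2}

Run:
pos 0 'e': at 0
pos 1 'b': at 10
pos 2 'b': at 11
pos 3 'e': at 12
pos 4 'c': at 13
pos 5 'a': at 14  → match P2@[1:5]
pos 6 'd': at 1 (fail-walked)
pos 7 'b': at 2
pos 8 'b': at 3
pos 9 'e': at 4
pos 10 'c': at 5
pos 11 'a': at 6  → match P0@[6:11],P2@[7:11]
pos 12 'b': at 10 (fail-walked)
pos 13 'a': at 0 (fail-walked)
pos 14 'a': at 0
pos 15 'b': at 10
pos 16 'd': at 1 (fail-walked)
pos 17 'b': at 2
pos 18 'b': at 3
pos 19 'e': at 4
pos 20 'c': at 5
pos 21 'a': at 6  → match P0@[16:21],P2@[17:21]
pos 22 'c': at 7 (fail-walked)
pos 23 'e': at 8
pos 24 'e': at 9  → match P1@[22:24]
pos 25 'e': at 0 (fail-walked)
pos 26 'd': at 1
pos 27 'b': at 2
pos 28 'b': at 3
pos 29 'e': at 4
pos 30 'c': at 5

All matches (sorted): [[5,2],[11,0],[11,2],[21,0],[21,2],[24,1]]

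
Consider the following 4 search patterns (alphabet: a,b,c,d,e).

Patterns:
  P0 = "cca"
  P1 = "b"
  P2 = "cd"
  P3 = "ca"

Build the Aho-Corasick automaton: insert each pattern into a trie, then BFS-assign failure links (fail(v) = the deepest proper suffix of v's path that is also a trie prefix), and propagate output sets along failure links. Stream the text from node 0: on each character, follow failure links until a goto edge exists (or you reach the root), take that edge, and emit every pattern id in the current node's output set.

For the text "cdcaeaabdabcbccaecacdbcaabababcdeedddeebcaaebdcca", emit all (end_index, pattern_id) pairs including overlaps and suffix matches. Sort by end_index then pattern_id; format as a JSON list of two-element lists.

Build:
Trie nodes:
  0='ε' goto b→4 c→1
  1='c' goto a→6 c→2 d→5
  2='cc' goto a→3
  3='cca' goto ·  ←P0
  4='b' goto ·  ←P1
  5='cd' goto ·  ←P2
  6='ca' goto ·  ←P3

BFS fail/out derivation:
  fail(1) 'c': from fail(0)=0 chase 'c': 0 ⇒ 0;  out=∅∪out(0)=∅
  fail(4) 'b': from fail(0)=0 chase 'b': 0 ⇒ 0;  out={1}∪out(0)={1}
  fail(2) 'cc': from fail(1)=0 chase 'c': 0 ⇒ 1;  out=∅∪out(1)=∅
  fail(5) 'cd': from fail(1)=0 chase 'd': 0 ⇒ 0;  out={2}∪out(0)={2}
  fail(6) 'ca': from fail(1)=0 chase 'a': 0 ⇒ 0;  out={3}∪out(0)={3}
  fail(3) 'cca': from fail(2)=1 chase 'a': 1 ⇒ 6;  out={0}∪out(6)={0,3}

Run:
i=0 'c': node 0→1
i=1 'd': node 1→5  ** P2@[0:1]
i=2 'c': node 5→1 (fail-walked)
i=3 'a': node 1→6  ** P3@[2:3]
i=4 'e': node 6→0 (fail-walked)
i=5 'a': node 0→0
i=6 'a': node 0→0
i=7 'b': node 0→4  ** P1@[7:7]
i=8 'd': node 4→0 (fail-walked)
i=9 'a': node 0→0
i=10 'b': node 0→4  ** P1@[10:10]
i=11 'c': node 4→1 (fail-walked)
i=12 'b': node 1→4 (fail-walked)  ** P1@[12:12]
i=13 'c': node 4→1 (fail-walked)
i=14 'c': node 1→2
i=15 'a': node 2→3  ** P0@[13:15],P3@[14:15]
i=16 'e': node 3→0 (fail-walked)
i=17 'c': node 0→1
i=18 'a': node 1→6  ** P3@[17:18]
i=19 'c': node 6→1 (fail-walked)
i=20 'd': node 1→5  ** P2@[19:20]
i=21 'b': node 5→4 (fail-walked)  ** P1@[21:21]
i=22 'c': node 4→1 (fail-walked)
i=23 'a': node 1→6  ** P3@[22:23]
i=24 'a': node 6→0 (fail-walked)
i=25 'b': node 0→4  ** P1@[25:25]
i=26 'a': node 4→0 (fail-walked)
i=27 'b': node 0→4  ** P1@[27:27]
i=28 'a': node 4→0 (fail-walked)
i=29 'b': node 0→4  ** P1@[29:29]
i=30 'c': node 4→1 (fail-walked)
i=31 'd': node 1→5  ** P2@[30:31]
i=32 'e': node 5→0 (fail-walked)
i=33 'e': node 0→0
i=34 'd': node 0→0
i=35 'd': node 0→0
i=36 'd': node 0→0
i=37 'e': node 0→0
i=38 'e': node 0→0
i=39 'b': node 0→4  ** P1@[39:39]
i=40 'c': node 4→1 (fail-walked)
i=41 'a': node 1→6  ** P3@[40:41]
i=42 'a': node 6→0 (fail-walked)
i=43 'e': node 0→0
i=44 'b': node 0→4  ** P1@[44:44]
i=45 'd': node 4→0 (fail-walked)
i=46 'c': node 0→1
i=47 'c': node 1→2
i=48 'a': node 2→3  ** P0@[46:48],P3@[47:48]

Matches: [[1,2],[3,3],[7,1],[10,1],[12,1],[15,0],[15,3],[18,3],[20,2],[21,1],[23,3],[25,1],[27,1],[29,1],[31,2],[39,1],[41,3],[44,1],[48,0],[48,3]]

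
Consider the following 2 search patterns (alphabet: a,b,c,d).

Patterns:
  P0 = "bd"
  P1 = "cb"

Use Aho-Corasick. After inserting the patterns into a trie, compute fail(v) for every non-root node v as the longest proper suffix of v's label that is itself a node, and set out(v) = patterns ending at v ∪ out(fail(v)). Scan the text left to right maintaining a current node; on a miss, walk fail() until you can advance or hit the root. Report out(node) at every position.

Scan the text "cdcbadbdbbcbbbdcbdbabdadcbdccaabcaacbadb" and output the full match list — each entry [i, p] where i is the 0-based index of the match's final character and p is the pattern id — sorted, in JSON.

Build automaton:
Trie (insert patterns):
  0='ε' goto b→1 c→3
  1='b' goto d→2
  2='bd' goto ·  [P0 ends]
  3='c' goto b→4
  4='cb' goto ·  [P1 ends]

BFS fail/out derivation:
  fail(1) 'b': from fail(0)=0 chase 'b': 0 ⇒ 0;  out=∅∪out(0)=∅
  fail(3) 'c': from fail(0)=0 chase 'c': 0 ⇒ 0;  out=∅∪out(0)=∅
  fail(2) 'bd': from fail(1)=0 chase 'd': 0 ⇒ 0;  out={0}∪out(0)={0}
  fail(4) 'cb': from fail(3)=0 chase 'b': 0 ⇒ 1;  out={1}∪out(1)={1}

Text stream:
i=0 'c': node 0→3
i=1 'd': node 3→0 ·f
i=2 'c': node 0→3
i=3 'b': node 3→4  → match P1@[2:3]
i=4 'a': node 4→0 ·f
i=5 'd': node 0→0
i=6 'b': node 0→1
i=7 'd': node 1→2  → match P0@[6:7]
i=8 'b': node 2→1 ·f
i=9 'b': node 1→1 ·f
i=10 'c': node 1→3 ·f
i=11 'b': node 3→4  → match P1@[10:11]
i=12 'b': node 4→1 ·f
i=13 'b': node 1→1 ·f
i=14 'd': node 1→2  → match P0@[13:14]
i=15 'c': node 2→3 ·f
i=16 'b': node 3→4  → match P1@[15:16]
i=17 'd': node 4→2 ·f  → match P0@[16:17]
i=18 'b': node 2→1 ·f
i=19 'a': node 1→0 ·f
i=20 'b': node 0→1
i=21 'd': node 1→2  → match P0@[20:21]
i=22 'a': node 2→0 ·f
i=23 'd': node 0→0
i=24 'c': node 0→3
i=25 'b': node 3→4  → match P1@[24:25]
i=26 'd': node 4→2 ·f  → match P0@[25:26]
i=27 'c': node 2→3 ·f
i=28 'c': node 3→3 ·f
i=29 'a': node 3→0 ·f
i=30 'a': node 0→0
i=31 'b': node 0→1
i=32 'c': node 1→3 ·f
i=33 'a': node 3→0 ·f
i=34 'a': node 0→0
i=35 'c': node 0→3
i=36 'b': node 3→4  → match P1@[35:36]
i=37 'a': node 4→0 ·f
i=38 'd': node 0→0
i=39 'b': node 0→1

All matches (sorted): [[3,1],[7,0],[11,1],[14,0],[16,1],[17,0],[21,0],[25,1],[26,0],[36,1]]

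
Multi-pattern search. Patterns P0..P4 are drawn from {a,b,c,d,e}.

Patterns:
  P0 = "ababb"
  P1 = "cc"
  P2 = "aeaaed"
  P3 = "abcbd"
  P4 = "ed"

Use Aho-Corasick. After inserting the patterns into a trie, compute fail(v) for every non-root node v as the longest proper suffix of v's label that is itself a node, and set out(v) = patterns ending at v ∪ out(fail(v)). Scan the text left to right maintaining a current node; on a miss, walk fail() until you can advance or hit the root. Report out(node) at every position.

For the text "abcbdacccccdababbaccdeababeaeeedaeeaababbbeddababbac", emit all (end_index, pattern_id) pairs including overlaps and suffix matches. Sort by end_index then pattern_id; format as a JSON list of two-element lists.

Build automaton:
Trie (insert patterns):
  n0 'ε': a→1 c→6 e→16
  n1 'a': b→2 e→8
  n2 'ab': a→3 c→13
  n3 'aba': b→4
  n4 'abab': b→5
  n5 'ababb': ·  ←P0
  n6 'c': c→7
  n7 'cc': ·  ←P1
  n8 'ae': a→9
  n9 'aea': a→10
  n10 'aeaa': e→11
  n11 'aeaae': d→12
  n12 'aeaaed': ·  ←P2
  n13 'abc': b→14
  n14 'abcb': d→15
  n15 'abcbd': ·  ←P3
  n16 'e': d→17
  n17 'ed': ·  ←P4

Failure links (BFS by depth):
  n1('a'): parent n0 fail=0; on 'a' 0 → fail=0;  out ∅∪∅=∅
  n6('c'): parent n0 fail=0; on 'c' 0 → fail=0;  out ∅∪∅=∅
  n16('e'): parent n0 fail=0; on 'e' 0 → fail=0;  out ∅∪∅=∅
  n2('ab'): parent n1 fail=0; on 'b' 0 → fail=0;  out ∅∪∅=∅
  n7('cc'): parent n6 fail=0; on 'c' 0 → fail=6;  out {1}∪∅={1}
  n8('ae'): parent n1 fail=0; on 'e' 0 → fail=16;  out ∅∪∅=∅
  n17('ed'): parent n16 fail=0; on 'd' 0 → fail=0;  out {4}∪∅={4}
  n3('aba'): parent n2 fail=0; on 'a' 0 → fail=1;  out ∅∪∅=∅
  n9('aea'): parent n8 fail=16; on 'a' 16→0 → fail=1;  out ∅∪∅=∅
  n13('abc'): parent n2 fail=0; on 'c' 0 → fail=6;  out ∅∪∅=∅
  n4('abab'): parent n3 fail=1; on 'b' 1 → fail=2;  out ∅∪∅=∅
  n10('aeaa'): parent n9 fail=1; on 'a' 1→0 → fail=1;  out ∅∪∅=∅
  n14('abcb'): parent n13 fail=6; on 'b' 6→0 → fail=0;  out ∅∪∅=∅
  n5('ababb'): parent n4 fail=2; on 'b' 2→0 → fail=0;  out {0}∪∅={0}
  n11('aeaae'): parent n10 fail=1; on 'e' 1 → fail=8;  out ∅∪∅=∅
  n15('abcbd'): parent n14 fail=0; on 'd' 0 → fail=0;  out {3}∪∅={3}
  n12('aeaaed'): parent n11 fail=8; on 'd' 8→16 → fail=17;  out {2}∪{4}={2,4}

Text stream:
pos 0 'a': at 1
pos 1 'b': at 2
pos 2 'c': at 13
pos 3 'b': at 14
pos 4 'd': at 15  ** P3@[0:4]
pos 5 'a': at 1 (via fail)
pos 6 'c': at 6 (via fail)
pos 7 'c': at 7  ** P1@[6:7]
pos 8 'c': at 7 (via fail)  ** P1@[7:8]
pos 9 'c': at 7 (via fail)  ** P1@[8:9]
pos 10 'c': at 7 (via fail)  ** P1@[9:10]
pos 11 'd': at 0 (via fail)
pos 12 'a': at 1
pos 13 'b': at 2
pos 14 'a': at 3
pos 15 'b': at 4
pos 16 'b': at 5  ** P0@[12:16]
pos 17 'a': at 1 (via fail)
pos 18 'c': at 6 (via fail)
pos 19 'c': at 7  ** P1@[18:19]
pos 20 'd': at 0 (via fail)
pos 21 'e': at 16
pos 22 'a': at 1 (via fail)
pos 23 'b': at 2
pos 24 'a': at 3
pos 25 'b': at 4
pos 26 'e': at 16 (via fail)
pos 27 'a': at 1 (via fail)
pos 28 'e': at 8
pos 29 'e': at 16 (via fail)
pos 30 'e': at 16 (via fail)
pos 31 'd': at 17  ** P4@[30:31]
pos 32 'a': at 1 (via fail)
pos 33 'e': at 8
pos 34 'e': at 16 (via fail)
pos 35 'a': at 1 (via fail)
pos 36 'a': at 1 (via fail)
pos 37 'b': at 2
pos 38 'a': at 3
pos 39 'b': at 4
pos 40 'b': at 5  ** P0@[36:40]
pos 41 'b': at 0 (via fail)
pos 42 'e': at 16
pos 43 'd': at 17  ** P4@[42:43]
pos 44 'd': at 0 (via fail)
pos 45 'a': at 1
pos 46 'b': at 2
pos 47 'a': at 3
pos 48 'b': at 4
pos 49 'b': at 5  ** P0@[45:49]
pos 50 'a': at 1 (via fail)
pos 51 'c': at 6 (via fail)

Result: [[4,3],[7,1],[8,1],[9,1],[10,1],[16,0],[19,1],[31,4],[40,0],[43,4],[49,0]]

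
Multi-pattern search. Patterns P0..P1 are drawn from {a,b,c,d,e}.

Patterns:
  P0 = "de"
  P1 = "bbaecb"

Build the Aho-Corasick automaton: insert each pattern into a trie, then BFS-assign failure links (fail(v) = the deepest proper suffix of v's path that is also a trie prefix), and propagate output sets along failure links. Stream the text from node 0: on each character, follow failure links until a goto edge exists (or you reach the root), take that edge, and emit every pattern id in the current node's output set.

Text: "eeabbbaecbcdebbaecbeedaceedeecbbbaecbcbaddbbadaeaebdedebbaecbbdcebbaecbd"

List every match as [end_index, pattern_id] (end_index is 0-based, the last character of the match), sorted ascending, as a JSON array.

Construct AC machine:
Trie nodes:
  n0 'ε': b→3 d→1
  n1 'd': e→2
  n2 'de': ·  [P0 ends]
  n3 'b': b→4
  n4 'bb': a→5
  n5 'bba': e→6
  n6 'bbae': c→7
  n7 'bbaec': b→8
  n8 'bbaecb': ·  [P1 ends]

BFS fail/out derivation:
  n1('d'): parent n0 fail=0; on 'd' 0 → fail=0;  out ∅∪∅=∅
  n3('b'): parent n0 fail=0; on 'b' 0 → fail=0;  out ∅∪∅=∅
  n2('de'): parent n1 fail=0; on 'e' 0 → fail=0;  out {0}∪∅={0}
  n4('bb'): parent n3 fail=0; on 'b' 0 → fail=3;  out ∅∪∅=∅
  n5('bba'): parent n4 fail=3; on 'a' 3→0 → fail=0;  out ∅∪∅=∅
  n6('bbae'): parent n5 fail=0; on 'e' 0 → fail=0;  out ∅∪∅=∅
  n7('bbaec'): parent n6 fail=0; on 'c' 0 → fail=0;  out ∅∪∅=∅
  n8('bbaecb'): parent n7 fail=0; on 'b' 0 → fail=3;  out {1}∪∅={1}

Run:
pos 0 'e': at 0
pos 1 'e': at 0
pos 2 'a': at 0
pos 3 'b': at 3
pos 4 'b': at 4
pos 5 'b': at 4 ·f
pos 6 'a': at 5
pos 7 'e': at 6
pos 8 'c': at 7
pos 9 'b': at 8  ** P1@[4:9]
pos 10 'c': at 0 ·f
pos 11 'd': at 1
pos 12 'e': at 2  ** P0@[11:12]
pos 13 'b': at 3 ·f
pos 14 'b': at 4
pos 15 'a': at 5
pos 16 'e': at 6
pos 17 'c': at 7
pos 18 'b': at 8  ** P1@[13:18]
pos 19 'e': at 0 ·f
pos 20 'e': at 0
pos 21 'd': at 1
pos 22 'a': at 0 ·f
pos 23 'c': at 0
pos 24 'e': at 0
pos 25 'e': at 0
pos 26 'd': at 1
pos 27 'e': at 2  ** P0@[26:27]
pos 28 'e': at 0 ·f
pos 29 'c': at 0
pos 30 'b': at 3
pos 31 'b': at 4
pos 32 'b': at 4 ·f
pos 33 'a': at 5
pos 34 'e': at 6
pos 35 'c': at 7
pos 36 'b': at 8  ** P1@[31:36]
pos 37 'c': at 0 ·f
pos 38 'b': at 3
pos 39 'a': at 0 ·f
pos 40 'd': at 1
pos 41 'd': at 1 ·f
pos 42 'b': at 3 ·f
pos 43 'b': at 4
pos 44 'a': at 5
pos 45 'd': at 1 ·f
pos 46 'a': at 0 ·f
pos 47 'e': at 0
pos 48 'a': at 0
pos 49 'e': at 0
pos 50 'b': at 3
pos 51 'd': at 1 ·f
pos 52 'e': at 2  ** P0@[51:52]
pos 53 'd': at 1 ·f
pos 54 'e': at 2  ** P0@[53:54]
pos 55 'b': at 3 ·f
pos 56 'b': at 4
pos 57 'a': at 5
pos 58 'e': at 6
pos 59 'c': at 7
pos 60 'b': at 8  ** P1@[55:60]
pos 61 'b': at 4 ·f
pos 62 'd': at 1 ·f
pos 63 'c': at 0 ·f
pos 64 'e': at 0
pos 65 'b': at 3
pos 66 'b': at 4
pos 67 'a': at 5
pos 68 'e': at 6
pos 69 'c': at 7
pos 70 'b': at 8  ** P1@[65:70]
pos 71 'd': at 1 ·f

Result: [[9,1],[12,0],[18,1],[27,0],[36,1],[52,0],[54,0],[60,1],[70,1]]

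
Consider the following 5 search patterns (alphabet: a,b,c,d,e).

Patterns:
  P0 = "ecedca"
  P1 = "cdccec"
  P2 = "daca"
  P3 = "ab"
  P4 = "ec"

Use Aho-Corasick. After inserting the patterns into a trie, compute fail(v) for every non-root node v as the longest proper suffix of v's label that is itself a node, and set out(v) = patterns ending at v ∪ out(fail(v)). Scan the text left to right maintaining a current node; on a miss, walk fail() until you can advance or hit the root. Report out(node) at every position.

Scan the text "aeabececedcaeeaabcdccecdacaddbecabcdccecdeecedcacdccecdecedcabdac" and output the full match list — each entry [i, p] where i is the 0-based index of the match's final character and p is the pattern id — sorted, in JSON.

Build automaton:
Trie (insert patterns):
  0='ε' goto a→17 c→7 d→13 e→1
  1='e' goto c→2
  2='ec' goto e→3  ←P4
  3='ece' goto d→4
  4='eced' goto c→5
  5='ecedc' goto a→6
  6='ecedca' goto ·  ←P0
  7='c' goto d→8
  8='cd' goto c→9
  9='cdc' goto c→10
  10='cdcc' goto e→11
  11='cdcce' goto c→12
  12='cdccec' goto ·  ←P1
  13='d' goto a→14
  14='da' goto c→15
  15='dac' goto a→16
  16='daca' goto ·  ←P2
  17='a' goto b→18
  18='ab' goto ·  ←P3

BFS fail/out derivation:
  n1('e'): parent n0 fail=0; on 'e' 0 → fail=0;  out ∅∪∅=∅
  n7('c'): parent n0 fail=0; on 'c' 0 → fail=0;  out ∅∪∅=∅
  n13('d'): parent n0 fail=0; on 'd' 0 → fail=0;  out ∅∪∅=∅
  n17('a'): parent n0 fail=0; on 'a' 0 → fail=0;  out ∅∪∅=∅
  n2('ec'): parent n1 fail=0; on 'c' 0 → fail=7;  out {4}∪∅={4}
  n8('cd'): parent n7 fail=0; on 'd' 0 → fail=13;  out ∅∪∅=∅
  n14('da'): parent n13 fail=0; on 'a' 0 → fail=17;  out ∅∪∅=∅
  n18('ab'): parent n17 fail=0; on 'b' 0 → fail=0;  out {3}∪∅={3}
  n3('ece'): parent n2 fail=7; on 'e' 7→0 → fail=1;  out ∅∪∅=∅
  n9('cdc'): parent n8 fail=13; on 'c' 13→0 → fail=7;  out ∅∪∅=∅
  n15('dac'): parent n14 fail=17; on 'c' 17→0 → fail=7;  out ∅∪∅=∅
  n4('eced'): parent n3 fail=1; on 'd' 1→0 → fail=13;  out ∅∪∅=∅
  n10('cdcc'): parent n9 fail=7; on 'c' 7→0 → fail=7;  out ∅∪∅=∅
  n16('daca'): parent n15 fail=7; on 'a' 7→0 → fail=17;  out {2}∪∅={2}
  n5('ecedc'): parent n4 fail=13; on 'c' 13→0 → fail=7;  out ∅∪∅=∅
  n11('cdcce'): parent n10 fail=7; on 'e' 7→0 → fail=1;  out ∅∪∅=∅
  n6('ecedca'): parent n5 fail=7; on 'a' 7→0 → fail=17;  out {0}∪∅={0}
  n12('cdccec'): parent n11 fail=1; on 'c' 1 → fail=2;  out {1}∪{4}={1,4}

Run:
i=0 'a': node 0→17
i=1 'e': node 17→1 ·f
i=2 'a': node 1→17 ·f
i=3 'b': node 17→18  ** P3@[2:3]
i=4 'e': node 18→1 ·f
i=5 'c': node 1→2  ** P4@[4:5]
i=6 'e': node 2→3
i=7 'c': node 3→2 ·f  ** P4@[6:7]
i=8 'e': node 2→3
i=9 'd': node 3→4
i=10 'c': node 4→5
i=11 'a': node 5→6  ** P0@[6:11]
i=12 'e': node 6→1 ·f
i=13 'e': node 1→1 ·f
i=14 'a': node 1→17 ·f
i=15 'a': node 17→17 ·f
i=16 'b': node 17→18  ** P3@[15:16]
i=17 'c': node 18→7 ·f
i=18 'd': node 7→8
i=19 'c': node 8→9
i=20 'c': node 9→10
i=21 'e': node 10→11
i=22 'c': node 11→12  ** P1@[17:22],P4@[21:22]
i=23 'd': node 12→8 ·f
i=24 'a': node 8→14 ·f
i=25 'c': node 14→15
i=26 'a': node 15→16  ** P2@[23:26]
i=27 'd': node 16→13 ·f
i=28 'd': node 13→13 ·f
i=29 'b': node 13→0 ·f
i=30 'e': node 0→1
i=31 'c': node 1→2  ** P4@[30:31]
i=32 'a': node 2→17 ·f
i=33 'b': node 17→18  ** P3@[32:33]
i=34 'c': node 18→7 ·f
i=35 'd': node 7→8
i=36 'c': node 8→9
i=37 'c': node 9→10
i=38 'e': node 10→11
i=39 'c': node 11→12  ** P1@[34:39],P4@[38:39]
i=40 'd': node 12→8 ·f
i=41 'e': node 8→1 ·f
i=42 'e': node 1→1 ·f
i=43 'c': node 1→2  ** P4@[42:43]
i=44 'e': node 2→3
i=45 'd': node 3→4
i=46 'c': node 4→5
i=47 'a': node 5→6  ** P0@[42:47]
i=48 'c': node 6→7 ·f
i=49 'd': node 7→8
i=50 'c': node 8→9
i=51 'c': node 9→10
i=52 'e': node 10→11
i=53 'c': node 11→12  ** P1@[48:53],P4@[52:53]
i=54 'd': node 12→8 ·f
i=55 'e': node 8→1 ·f
i=56 'c': node 1→2  ** P4@[55:56]
i=57 'e': node 2→3
i=58 'd': node 3→4
i=59 'c': node 4→5
i=60 'a': node 5→6  ** P0@[55:60]
i=61 'b': node 6→18 ·f  ** P3@[60:61]
i=62 'd': node 18→13 ·f
i=63 'a': node 13→14
i=64 'c': node 14→15

Result: [[3,3],[5,4],[7,4],[11,0],[16,3],[22,1],[22,4],[26,2],[31,4],[33,3],[39,1],[39,4],[43,4],[47,0],[53,1],[53,4],[56,4],[60,0],[61,3]]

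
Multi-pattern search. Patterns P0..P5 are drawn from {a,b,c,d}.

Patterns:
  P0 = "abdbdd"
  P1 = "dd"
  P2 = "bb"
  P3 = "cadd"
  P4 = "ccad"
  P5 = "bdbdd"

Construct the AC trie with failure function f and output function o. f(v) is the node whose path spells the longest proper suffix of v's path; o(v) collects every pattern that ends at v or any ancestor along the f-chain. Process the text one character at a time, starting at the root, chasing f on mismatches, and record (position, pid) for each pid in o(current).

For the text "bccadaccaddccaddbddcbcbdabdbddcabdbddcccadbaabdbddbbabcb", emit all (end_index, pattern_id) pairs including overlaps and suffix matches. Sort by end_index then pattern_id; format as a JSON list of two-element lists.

Build automaton:
Trie (insert patterns):
  0='ε' goto a→1 b→9 c→11 d→7
  1='a' goto b→2
  2='ab' goto d→3
  3='abd' goto b→4
  4='abdb' goto d→5
  5='abdbd' goto d→6
  6='abdbdd' goto ·  ←P0
  7='d' goto d→8
  8='dd' goto ·  ←P1
  9='b' goto b→10 d→18
  10='bb' goto ·  ←P2
  11='c' goto a→12 c→15
  12='ca' goto d→13
  13='cad' goto d→14
  14='cadd' goto ·  ←P3
  15='cc' goto a→16
  16='cca' goto d→17
  17='ccad' goto ·  ←P4
  18='bd' goto b→19
  19='bdb' goto d→20
  20='bdbd' goto d→21
  21='bdbdd' goto ·  ←P5

Failure links (BFS by depth):
  n1('a'): parent n0 fail=0; on 'a' 0 → fail=0;  out ∅∪∅=∅
  n7('d'): parent n0 fail=0; on 'd' 0 → fail=0;  out ∅∪∅=∅
  n9('b'): parent n0 fail=0; on 'b' 0 → fail=0;  out ∅∪∅=∅
  n11('c'): parent n0 fail=0; on 'c' 0 → fail=0;  out ∅∪∅=∅
  n2('ab'): parent n1 fail=0; on 'b' 0 → fail=9;  out ∅∪∅=∅
  n8('dd'): parent n7 fail=0; on 'd' 0 → fail=7;  out {1}∪∅={1}
  n10('bb'): parent n9 fail=0; on 'b' 0 → fail=9;  out {2}∪∅={2}
  n12('ca'): parent n11 fail=0; on 'a' 0 → fail=1;  out ∅∪∅=∅
  n15('cc'): parent n11 fail=0; on 'c' 0 → fail=11;  out ∅∪∅=∅
  n18('bd'): parent n9 fail=0; on 'd' 0 → fail=7;  out ∅∪∅=∅
  n3('abd'): parent n2 fail=9; on 'd' 9 → fail=18;  out ∅∪∅=∅
  n13('cad'): parent n12 fail=1; on 'd' 1→0 → fail=7;  out ∅∪∅=∅
  n16('cca'): parent n15 fail=11; on 'a' 11 → fail=12;  out ∅∪∅=∅
  n19('bdb'): parent n18 fail=7; on 'b' 7→0 → fail=9;  out ∅∪∅=∅
  n4('abdb'): parent n3 fail=18; on 'b' 18 → fail=19;  out ∅∪∅=∅
  n14('cadd'): parent n13 fail=7; on 'd' 7 → fail=8;  out {3}∪{1}={1,3}
  n17('ccad'): parent n16 fail=12; on 'd' 12 → fail=13;  out {4}∪∅={4}
  n20('bdbd'): parent n19 fail=9; on 'd' 9 → fail=18;  out ∅∪∅=∅
  n5('abdbd'): parent n4 fail=19; on 'd' 19 → fail=20;  out ∅∪∅=∅
  n21('bdbdd'): parent n20 fail=18; on 'd' 18→7 → fail=8;  out {5}∪{1}={1,5}
  n6('abdbdd'): parent n5 fail=20; on 'd' 20 → fail=21;  out {0}∪{1,5}={0,1,5}

Run:
[0] read 'b'  n0⇒n9
[1] read 'c'  n9⇒n11 (fail-walked)
[2] read 'c'  n11⇒n15
[3] read 'a'  n15⇒n16
[4] read 'd'  n16⇒n17  emit P4@[1:4]
[5] read 'a'  n17⇒n1 (fail-walked)
[6] read 'c'  n1⇒n11 (fail-walked)
[7] read 'c'  n11⇒n15
[8] read 'a'  n15⇒n16
[9] read 'd'  n16⇒n17  emit P4@[6:9]
[10] read 'd'  n17⇒n14 (fail-walked)  emit P1@[9:10],P3@[7:10]
[11] read 'c'  n14⇒n11 (fail-walked)
[12] read 'c'  n11⇒n15
[13] read 'a'  n15⇒n16
[14] read 'd'  n16⇒n17  emit P4@[11:14]
[15] read 'd'  n17⇒n14 (fail-walked)  emit P1@[14:15],P3@[12:15]
[16] read 'b'  n14⇒n9 (fail-walked)
[17] read 'd'  n9⇒n18
[18] read 'd'  n18⇒n8 (fail-walked)  emit P1@[17:18]
[19] read 'c'  n8⇒n11 (fail-walked)
[20] read 'b'  n11⇒n9 (fail-walked)
[21] read 'c'  n9⇒n11 (fail-walked)
[22] read 'b'  n11⇒n9 (fail-walked)
[23] read 'd'  n9⇒n18
[24] read 'a'  n18⇒n1 (fail-walked)
[25] read 'b'  n1⇒n2
[26] read 'd'  n2⇒n3
[27] read 'b'  n3⇒n4
[28] read 'd'  n4⇒n5
[29] read 'd'  n5⇒n6  emit P0@[24:29],P1@[28:29],P5@[25:29]
[30] read 'c'  n6⇒n11 (fail-walked)
[31] read 'a'  n11⇒n12
[32] read 'b'  n12⇒n2 (fail-walked)
[33] read 'd'  n2⇒n3
[34] read 'b'  n3⇒n4
[35] read 'd'  n4⇒n5
[36] read 'd'  n5⇒n6  emit P0@[31:36],P1@[35:36],P5@[32:36]
[37] read 'c'  n6⇒n11 (fail-walked)
[38] read 'c'  n11⇒n15
[39] read 'c'  n15⇒n15 (fail-walked)
[40] read 'a'  n15⇒n16
[41] read 'd'  n16⇒n17  emit P4@[38:41]
[42] read 'b'  n17⇒n9 (fail-walked)
[43] read 'a'  n9⇒n1 (fail-walked)
[44] read 'a'  n1⇒n1 (fail-walked)
[45] read 'b'  n1⇒n2
[46] read 'd'  n2⇒n3
[47] read 'b'  n3⇒n4
[48] read 'd'  n4⇒n5
[49] read 'd'  n5⇒n6  emit P0@[44:49],P1@[48:49],P5@[45:49]
[50] read 'b'  n6⇒n9 (fail-walked)
[51] read 'b'  n9⇒n10  emit P2@[50:51]
[52] read 'a'  n10⇒n1 (fail-walked)
[53] read 'b'  n1⇒n2
[54] read 'c'  n2⇒n11 (fail-walked)
[55] read 'b'  n11⇒n9 (fail-walked)

Matches: [[4,4],[9,4],[10,1],[10,3],[14,4],[15,1],[15,3],[18,1],[29,0],[29,1],[29,5],[36,0],[36,1],[36,5],[41,4],[49,0],[49,1],[49,5],[51,2]]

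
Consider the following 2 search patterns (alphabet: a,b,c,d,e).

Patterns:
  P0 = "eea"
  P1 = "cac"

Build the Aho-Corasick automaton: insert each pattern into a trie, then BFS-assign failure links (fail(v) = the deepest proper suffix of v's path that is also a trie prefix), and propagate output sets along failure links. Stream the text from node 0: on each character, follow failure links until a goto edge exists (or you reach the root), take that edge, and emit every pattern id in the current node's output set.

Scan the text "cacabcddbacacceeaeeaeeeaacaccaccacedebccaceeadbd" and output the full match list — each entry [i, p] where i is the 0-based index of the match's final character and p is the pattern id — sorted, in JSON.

Build automaton:
Trie nodes:
  0='ε' goto c→4 e→1
  1='e' goto e→2
  2='ee' goto a→3
  3='eea' goto ·  ←P0
  4='c' goto a→5
  5='ca' goto c→6
  6='cac' goto ·  ←P1

BFS fail/out derivation:
  fail(1) 'e': from fail(0)=0 chase 'e': 0 ⇒ 0;  out=∅∪out(0)=∅
  fail(4) 'c': from fail(0)=0 chase 'c': 0 ⇒ 0;  out=∅∪out(0)=∅
  fail(2) 'ee': from fail(1)=0 chase 'e': 0 ⇒ 1;  out=∅∪out(1)=∅
  fail(5) 'ca': from fail(4)=0 chase 'a': 0 ⇒ 0;  out=∅∪out(0)=∅
  fail(3) 'eea': from fail(2)=1 chase 'a': 1→0 ⇒ 0;  out={0}∪out(0)={0}
  fail(6) 'cac': from fail(5)=0 chase 'c': 0 ⇒ 4;  out={1}∪out(4)={1}

Run:
i=0 'c': node 0→4
i=1 'a': node 4→5
i=2 'c': node 5→6  ** P1@[0:2]
i=3 'a': node 6→5 ·f
i=4 'b': node 5→0 ·f
i=5 'c': node 0→4
i=6 'd': node 4→0 ·f
i=7 'd': node 0→0
i=8 'b': node 0→0
i=9 'a': node 0→0
i=10 'c': node 0→4
i=11 'a': node 4→5
i=12 'c': node 5→6  ** P1@[10:12]
i=13 'c': node 6→4 ·f
i=14 'e': node 4→1 ·f
i=15 'e': node 1→2
i=16 'a': node 2→3  ** P0@[14:16]
i=17 'e': node 3→1 ·f
i=18 'e': node 1→2
i=19 'a': node 2→3  ** P0@[17:19]
i=20 'e': node 3→1 ·f
i=21 'e': node 1→2
i=22 'e': node 2→2 ·f
i=23 'a': node 2→3  ** P0@[21:23]
i=24 'a': node 3→0 ·f
i=25 'c': node 0→4
i=26 'a': node 4→5
i=27 'c': node 5→6  ** P1@[25:27]
i=28 'c': node 6→4 ·f
i=29 'a': node 4→5
i=30 'c': node 5→6  ** P1@[28:30]
i=31 'c': node 6→4 ·f
i=32 'a': node 4→5
i=33 'c': node 5→6  ** P1@[31:33]
i=34 'e': node 6→1 ·f
i=35 'd': node 1→0 ·f
i=36 'e': node 0→1
i=37 'b': node 1→0 ·f
i=38 'c': node 0→4
i=39 'c': node 4→4 ·f
i=40 'a': node 4→5
i=41 'c': node 5→6  ** P1@[39:41]
i=42 'e': node 6→1 ·f
i=43 'e': node 1→2
i=44 'a': node 2→3  ** P0@[42:44]
i=45 'd': node 3→0 ·f
i=46 'b': node 0→0
i=47 'd': node 0→0

Result: [[2,1],[12,1],[16,0],[19,0],[23,0],[27,1],[30,1],[33,1],[41,1],[44,0]]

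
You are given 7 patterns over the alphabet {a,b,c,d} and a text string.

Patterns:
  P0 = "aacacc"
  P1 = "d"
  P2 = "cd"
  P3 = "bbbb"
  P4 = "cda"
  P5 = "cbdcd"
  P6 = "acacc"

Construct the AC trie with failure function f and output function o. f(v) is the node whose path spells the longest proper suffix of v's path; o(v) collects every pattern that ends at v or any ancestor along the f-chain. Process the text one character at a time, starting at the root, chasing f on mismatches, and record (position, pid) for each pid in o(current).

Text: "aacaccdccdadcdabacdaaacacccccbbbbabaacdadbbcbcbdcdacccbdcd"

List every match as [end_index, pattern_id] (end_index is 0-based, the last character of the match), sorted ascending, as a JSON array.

Build:
Trie nodes:
  n0 'ε': a→1 b→10 c→8 d→7
  n1 'a': a→2 c→19
  n2 'aa': c→3
  n3 'aac': a→4
  n4 'aaca': c→5
  n5 'aacac': c→6
  n6 'aacacc': ·  [P0 ends]
  n7 'd': ·  [P1 ends]
  n8 'c': b→15 d→9
  n9 'cd': a→14  [P2 ends]
  n10 'b': b→11
  n11 'bb': b→12
  n12 'bbb': b→13
  n13 'bbbb': ·  [P3 ends]
  n14 'cda': ·  [P4 ends]
  n15 'cb': d→16
  n16 'cbd': c→17
  n17 'cbdc': d→18
  n18 'cbdcd': ·  [P5 ends]
  n19 'ac': a→20
  n20 'aca': c→21
  n21 'acac': c→22
  n22 'acacc': ·  [P6 ends]

Failure links (BFS by depth):
  fail(1) 'a': from fail(0)=0 chase 'a': 0 ⇒ 0;  out=∅∪out(0)=∅
  fail(7) 'd': from fail(0)=0 chase 'd': 0 ⇒ 0;  out={1}∪out(0)={1}
  fail(8) 'c': from fail(0)=0 chase 'c': 0 ⇒ 0;  out=∅∪out(0)=∅
  fail(10) 'b': from fail(0)=0 chase 'b': 0 ⇒ 0;  out=∅∪out(0)=∅
  fail(2) 'aa': from fail(1)=0 chase 'a': 0 ⇒ 1;  out=∅∪out(1)=∅
  fail(9) 'cd': from fail(8)=0 chase 'd': 0 ⇒ 7;  out={2}∪out(7)={1,2}
  fail(11) 'bb': from fail(10)=0 chase 'b': 0 ⇒ 10;  out=∅∪out(10)=∅
  fail(15) 'cb': from fail(8)=0 chase 'b': 0 ⇒ 10;  out=∅∪out(10)=∅
  fail(19) 'ac': from fail(1)=0 chase 'c': 0 ⇒ 8;  out=∅∪out(8)=∅
  fail(3) 'aac': from fail(2)=1 chase 'c': 1 ⇒ 19;  out=∅∪out(19)=∅
  fail(12) 'bbb': from fail(11)=10 chase 'b': 10 ⇒ 11;  out=∅∪out(11)=∅
  fail(14) 'cda': from fail(9)=7 chase 'a': 7→0 ⇒ 1;  out={4}∪out(1)={4}
  fail(16) 'cbd': from fail(15)=10 chase 'd': 10→0 ⇒ 7;  out=∅∪out(7)={1}
  fail(20) 'aca': from fail(19)=8 chase 'a': 8→0 ⇒ 1;  out=∅∪out(1)=∅
  fail(4) 'aaca': from fail(3)=19 chase 'a': 19 ⇒ 20;  out=∅∪out(20)=∅
  fail(13) 'bbbb': from fail(12)=11 chase 'b': 11 ⇒ 12;  out={3}∪out(12)={3}
  fail(17) 'cbdc': from fail(16)=7 chase 'c': 7→0 ⇒ 8;  out=∅∪out(8)=∅
  fail(21) 'acac': from fail(20)=1 chase 'c': 1 ⇒ 19;  out=∅∪out(19)=∅
  fail(5) 'aacac': from fail(4)=20 chase 'c': 20 ⇒ 21;  out=∅∪out(21)=∅
  fail(18) 'cbdcd': from fail(17)=8 chase 'd': 8 ⇒ 9;  out={5}∪out(9)={1,2,5}
  fail(22) 'acacc': from fail(21)=19 chase 'c': 19→8→0 ⇒ 8;  out={6}∪out(8)={6}
  fail(6) 'aacacc': from fail(5)=21 chase 'c': 21 ⇒ 22;  out={0}∪out(22)={0,6}

Scan:
pos 0 'a': at 1
pos 1 'a': at 2
pos 2 'c': at 3
pos 3 'a': at 4
pos 4 'c': at 5
pos 5 'c': at 6  → match P0@[0:5],P6@[1:5]
pos 6 'd': at 9 (via fail)  → match P1@[6:6],P2@[5:6]
pos 7 'c': at 8 (via fail)
pos 8 'c': at 8 (via fail)
pos 9 'd': at 9  → match P1@[9:9],P2@[8:9]
pos 10 'a': at 14  → match P4@[8:10]
pos 11 'd': at 7 (via fail)  → match P1@[11:11]
pos 12 'c': at 8 (via fail)
pos 13 'd': at 9  → match P1@[13:13],P2@[12:13]
pos 14 'a': at 14  → match P4@[12:14]
pos 15 'b': at 10 (via fail)
pos 16 'a': at 1 (via fail)
pos 17 'c': at 19
pos 18 'd': at 9 (via fail)  → match P1@[18:18],P2@[17:18]
pos 19 'a': at 14  → match P4@[17:19]
pos 20 'a': at 2 (via fail)
pos 21 'a': at 2 (via fail)
pos 22 'c': at 3
pos 23 'a': at 4
pos 24 'c': at 5
pos 25 'c': at 6  → match P0@[20:25],P6@[21:25]
pos 26 'c': at 8 (via fail)
pos 27 'c': at 8 (via fail)
pos 28 'c': at 8 (via fail)
pos 29 'b': at 15
pos 30 'b': at 11 (via fail)
pos 31 'b': at 12
pos 32 'b': at 13  → match P3@[29:32]
pos 33 'a': at 1 (via fail)
pos 34 'b': at 10 (via fail)
pos 35 'a': at 1 (via fail)
pos 36 'a': at 2
pos 37 'c': at 3
pos 38 'd': at 9 (via fail)  → match P1@[38:38],P2@[37:38]
pos 39 'a': at 14  → match P4@[37:39]
pos 40 'd': at 7 (via fail)  → match P1@[40:40]
pos 41 'b': at 10 (via fail)
pos 42 'b': at 11
pos 43 'c': at 8 (via fail)
pos 44 'b': at 15
pos 45 'c': at 8 (via fail)
pos 46 'b': at 15
pos 47 'd': at 16  → match P1@[47:47]
pos 48 'c': at 17
pos 49 'd': at 18  → match P1@[49:49],P2@[48:49],P5@[45:49]
pos 50 'a': at 14 (via fail)  → match P4@[48:50]
pos 51 'c': at 19 (via fail)
pos 52 'c': at 8 (via fail)
pos 53 'c': at 8 (via fail)
pos 54 'b': at 15
pos 55 'd': at 16  → match P1@[55:55]
pos 56 'c': at 17
pos 57 'd': at 18  → match P1@[57:57],P2@[56:57],P5@[53:57]

Matches: [[5,0],[5,6],[6,1],[6,2],[9,1],[9,2],[10,4],[11,1],[13,1],[13,2],[14,4],[18,1],[18,2],[19,4],[25,0],[25,6],[32,3],[38,1],[38,2],[39,4],[40,1],[47,1],[49,1],[49,2],[49,5],[50,4],[55,1],[57,1],[57,2],[57,5]]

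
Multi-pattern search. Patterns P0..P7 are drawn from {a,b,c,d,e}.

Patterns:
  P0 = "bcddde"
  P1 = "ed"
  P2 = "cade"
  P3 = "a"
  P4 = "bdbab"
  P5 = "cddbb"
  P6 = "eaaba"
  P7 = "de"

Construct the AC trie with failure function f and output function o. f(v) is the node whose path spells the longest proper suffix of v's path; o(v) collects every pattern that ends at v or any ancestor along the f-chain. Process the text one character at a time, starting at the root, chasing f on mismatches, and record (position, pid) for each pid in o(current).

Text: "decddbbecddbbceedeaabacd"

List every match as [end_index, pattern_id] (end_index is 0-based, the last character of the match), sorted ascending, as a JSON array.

Construct AC machine:
Trie nodes:
  0='ε' goto a→13 b→1 c→9 d→26 e→7
  1='b' goto c→2 d→14
  2='bc' goto d→3
  3='bcd' goto d→4
  4='bcdd' goto d→5
  5='bcddd' goto e→6
  6='bcddde' goto ·  [P0 ends]
  7='e' goto a→22 d→8
  8='ed' goto ·  [P1 ends]
  9='c' goto a→10 d→18
  10='ca' goto d→11
  11='cad' goto e→12
  12='cade' goto ·  [P2 ends]
  13='a' goto ·  [P3 ends]
  14='bd' goto b→15
  15='bdb' goto a→16
  16='bdba' goto b→17
  17='bdbab' goto ·  [P4 ends]
  18='cd' goto d→19
  19='cdd' goto b→20
  20='cddb' goto b→21
  21='cddbb' goto ·  [P5 ends]
  22='ea' goto a→23
  23='eaa' goto b→24
  24='eaab' goto a→25
  25='eaaba' goto ·  [P6 ends]
  26='d' goto e→27
  27='de' goto ·  [P7 ends]

BFS fail/out derivation:
  fail(1) 'b': from fail(0)=0 chase 'b': 0 ⇒ 0;  out=∅∪out(0)=∅
  fail(7) 'e': from fail(0)=0 chase 'e': 0 ⇒ 0;  out=∅∪out(0)=∅
  fail(9) 'c': from fail(0)=0 chase 'c': 0 ⇒ 0;  out=∅∪out(0)=∅
  fail(13) 'a': from fail(0)=0 chase 'a': 0 ⇒ 0;  out={3}∪out(0)={3}
  fail(26) 'd': from fail(0)=0 chase 'd': 0 ⇒ 0;  out=∅∪out(0)=∅
  fail(2) 'bc': from fail(1)=0 chase 'c': 0 ⇒ 9;  out=∅∪out(9)=∅
  fail(8) 'ed': from fail(7)=0 chase 'd': 0 ⇒ 26;  out={1}∪out(26)={1}
  fail(10) 'ca': from fail(9)=0 chase 'a': 0 ⇒ 13;  out=∅∪out(13)={3}
  fail(14) 'bd': from fail(1)=0 chase 'd': 0 ⇒ 26;  out=∅∪out(26)=∅
  fail(18) 'cd': from fail(9)=0 chase 'd': 0 ⇒ 26;  out=∅∪out(26)=∅
  fail(22) 'ea': from fail(7)=0 chase 'a': 0 ⇒ 13;  out=∅∪out(13)={3}
  fail(27) 'de': from fail(26)=0 chase 'e': 0 ⇒ 7;  out={7}∪out(7)={7}
  fail(3) 'bcd': from fail(2)=9 chase 'd': 9 ⇒ 18;  out=∅∪out(18)=∅
  fail(11) 'cad': from fail(10)=13 chase 'd': 13→0 ⇒ 26;  out=∅∪out(26)=∅
  fail(15) 'bdb': from fail(14)=26 chase 'b': 26→0 ⇒ 1;  out=∅∪out(1)=∅
  fail(19) 'cdd': from fail(18)=26 chase 'd': 26→0 ⇒ 26;  out=∅∪out(26)=∅
  fail(23) 'eaa': from fail(22)=13 chase 'a': 13→0 ⇒ 13;  out=∅∪out(13)={3}
  fail(4) 'bcdd': from fail(3)=18 chase 'd': 18 ⇒ 19;  out=∅∪out(19)=∅
  fail(12) 'cade': from fail(11)=26 chase 'e': 26 ⇒ 27;  out={2}∪out(27)={2,7}
  fail(16) 'bdba': from fail(15)=1 chase 'a': 1→0 ⇒ 13;  out=∅∪out(13)={3}
  fail(20) 'cddb': from fail(19)=26 chase 'b': 26→0 ⇒ 1;  out=∅∪out(1)=∅
  fail(24) 'eaab': from fail(23)=13 chase 'b': 13→0 ⇒ 1;  out=∅∪out(1)=∅
  fail(5) 'bcddd': from fail(4)=19 chase 'd': 19→26→0 ⇒ 26;  out=∅∪out(26)=∅
  fail(17) 'bdbab': from fail(16)=13 chase 'b': 13→0 ⇒ 1;  out={4}∪out(1)={4}
  fail(21) 'cddbb': from fail(20)=1 chase 'b': 1→0 ⇒ 1;  out={5}∪out(1)={5}
  fail(25) 'eaaba': from fail(24)=1 chase 'a': 1→0 ⇒ 13;  out={6}∪out(13)={3,6}
  fail(6) 'bcddde': from fail(5)=26 chase 'e': 26 ⇒ 27;  out={0}∪out(27)={0,7}

Run:
pos 0 'd': at 26
pos 1 'e': at 27  ** P7@[0:1]
pos 2 'c': at 9 ·f
pos 3 'd': at 18
pos 4 'd': at 19
pos 5 'b': at 20
pos 6 'b': at 21  ** P5@[2:6]
pos 7 'e': at 7 ·f
pos 8 'c': at 9 ·f
pos 9 'd': at 18
pos 10 'd': at 19
pos 11 'b': at 20
pos 12 'b': at 21  ** P5@[8:12]
pos 13 'c': at 2 ·f
pos 14 'e': at 7 ·f
pos 15 'e': at 7 ·f
pos 16 'd': at 8  ** P1@[15:16]
pos 17 'e': at 27 ·f  ** P7@[16:17]
pos 18 'a': at 22 ·f  ** P3@[18:18]
pos 19 'a': at 23  ** P3@[19:19]
pos 20 'b': at 24
pos 21 'a': at 25  ** P3@[21:21],P6@[17:21]
pos 22 'c': at 9 ·f
pos 23 'd': at 18

Result: [[1,7],[6,5],[12,5],[16,1],[17,7],[18,3],[19,3],[21,3],[21,6]]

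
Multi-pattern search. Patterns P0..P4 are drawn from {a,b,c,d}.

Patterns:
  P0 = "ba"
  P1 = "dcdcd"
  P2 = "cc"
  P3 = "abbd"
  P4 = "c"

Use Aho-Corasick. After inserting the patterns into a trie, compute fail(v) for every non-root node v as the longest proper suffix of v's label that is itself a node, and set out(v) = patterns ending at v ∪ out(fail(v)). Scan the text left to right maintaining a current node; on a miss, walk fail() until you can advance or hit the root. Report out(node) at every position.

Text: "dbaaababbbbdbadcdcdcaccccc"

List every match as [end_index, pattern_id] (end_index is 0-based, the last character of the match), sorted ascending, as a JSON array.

Build automaton:
Trie (insert patterns):
  n0 'ε': a→10 b→1 c→8 d→3
  n1 'b': a→2
  n2 'ba': ·  [P0 ends]
  n3 'd': c→4
  n4 'dc': d→5
  n5 'dcd': c→6
  n6 'dcdc': d→7
  n7 'dcdcd': ·  [P1 ends]
  n8 'c': c→9  [P4 ends]
  n9 'cc': ·  [P2 ends]
  n10 'a': b→11
  n11 'ab': b→12
  n12 'abb': d→13
  n13 'abbd': ·  [P3 ends]

Failure links (BFS by depth):
  fail(1) 'b': from fail(0)=0 chase 'b': 0 ⇒ 0;  out=∅∪out(0)=∅
  fail(3) 'd': from fail(0)=0 chase 'd': 0 ⇒ 0;  out=∅∪out(0)=∅
  fail(8) 'c': from fail(0)=0 chase 'c': 0 ⇒ 0;  out={4}∪out(0)={4}
  fail(10) 'a': from fail(0)=0 chase 'a': 0 ⇒ 0;  out=∅∪out(0)=∅
  fail(2) 'ba': from fail(1)=0 chase 'a': 0 ⇒ 10;  out={0}∪out(10)={0}
  fail(4) 'dc': from fail(3)=0 chase 'c': 0 ⇒ 8;  out=∅∪out(8)={4}
  fail(9) 'cc': from fail(8)=0 chase 'c': 0 ⇒ 8;  out={2}∪out(8)={2,4}
  fail(11) 'ab': from fail(10)=0 chase 'b': 0 ⇒ 1;  out=∅∪out(1)=∅
  fail(5) 'dcd': from fail(4)=8 chase 'd': 8→0 ⇒ 3;  out=∅∪out(3)=∅
  fail(12) 'abb': from fail(11)=1 chase 'b': 1→0 ⇒ 1;  out=∅∪out(1)=∅
  fail(6) 'dcdc': from fail(5)=3 chase 'c': 3 ⇒ 4;  out=∅∪out(4)={4}
  fail(13) 'abbd': from fail(12)=1 chase 'd': 1→0 ⇒ 3;  out={3}∪out(3)={3}
  fail(7) 'dcdcd': from fail(6)=4 chase 'd': 4 ⇒ 5;  out={1}∪out(5)={1}

Text stream:
i=0 'd': node 0→3
i=1 'b': node 3→1 (via fail)
i=2 'a': node 1→2  emit P0@[1:2]
i=3 'a': node 2→10 (via fail)
i=4 'a': node 10→10 (via fail)
i=5 'b': node 10→11
i=6 'a': node 11→2 (via fail)  emit P0@[5:6]
i=7 'b': node 2→11 (via fail)
i=8 'b': node 11→12
i=9 'b': node 12→1 (via fail)
i=10 'b': node 1→1 (via fail)
i=11 'd': node 1→3 (via fail)
i=12 'b': node 3→1 (via fail)
i=13 'a': node 1→2  emit P0@[12:13]
i=14 'd': node 2→3 (via fail)
i=15 'c': node 3→4  emit P4@[15:15]
i=16 'd': node 4→5
i=17 'c': node 5→6  emit P4@[17:17]
i=18 'd': node 6→7  emit P1@[14:18]
i=19 'c': node 7→6 (via fail)  emit P4@[19:19]
i=20 'a': node 6→10 (via fail)
i=21 'c': node 10→8 (via fail)  emit P4@[21:21]
i=22 'c': node 8→9  emit P2@[21:22],P4@[22:22]
i=23 'c': node 9→9 (via fail)  emit P2@[22:23],P4@[23:23]
i=24 'c': node 9→9 (via fail)  emit P2@[23:24],P4@[24:24]
i=25 'c': node 9→9 (via fail)  emit P2@[24:25],P4@[25:25]

Matches: [[2,0],[6,0],[13,0],[15,4],[17,4],[18,1],[19,4],[21,4],[22,2],[22,4],[23,2],[23,4],[24,2],[24,4],[25,2],[25,4]]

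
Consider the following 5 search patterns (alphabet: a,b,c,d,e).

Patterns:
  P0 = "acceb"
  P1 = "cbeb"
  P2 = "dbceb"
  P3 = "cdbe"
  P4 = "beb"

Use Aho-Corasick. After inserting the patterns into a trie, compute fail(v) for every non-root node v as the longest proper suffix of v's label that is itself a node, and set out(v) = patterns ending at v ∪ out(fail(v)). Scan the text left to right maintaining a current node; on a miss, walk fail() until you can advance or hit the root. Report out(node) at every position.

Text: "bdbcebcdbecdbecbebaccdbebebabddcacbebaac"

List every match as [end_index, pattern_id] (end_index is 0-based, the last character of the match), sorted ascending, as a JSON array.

Construct AC machine:
Trie (insert patterns):
  n0 'ε': a→1 b→18 c→6 d→10
  n1 'a': c→2
  n2 'ac': c→3
  n3 'acc': e→4
  n4 'acce': b→5
  n5 'acceb': ·  ←P0
  n6 'c': b→7 d→15
  n7 'cb': e→8
  n8 'cbe': b→9
  n9 'cbeb': ·  ←P1
  n10 'd': b→11
  n11 'db': c→12
  n12 'dbc': e→13
  n13 'dbce': b→14
  n14 'dbceb': ·  ←P2
  n15 'cd': b→16
  n16 'cdb': e→17
  n17 'cdbe': ·  ←P3
  n18 'b': e→19
  n19 'be': b→20
  n20 'beb': ·  ←P4

Failure links (BFS by depth):
  n1('a'): parent n0 fail=0; on 'a' 0 → fail=0;  out ∅∪∅=∅
  n6('c'): parent n0 fail=0; on 'c' 0 → fail=0;  out ∅∪∅=∅
  n10('d'): parent n0 fail=0; on 'd' 0 → fail=0;  out ∅∪∅=∅
  n18('b'): parent n0 fail=0; on 'b' 0 → fail=0;  out ∅∪∅=∅
  n2('ac'): parent n1 fail=0; on 'c' 0 → fail=6;  out ∅∪∅=∅
  n7('cb'): parent n6 fail=0; on 'b' 0 → fail=18;  out ∅∪∅=∅
  n11('db'): parent n10 fail=0; on 'b' 0 → fail=18;  out ∅∪∅=∅
  n15('cd'): parent n6 fail=0; on 'd' 0 → fail=10;  out ∅∪∅=∅
  n19('be'): parent n18 fail=0; on 'e' 0 → fail=0;  out ∅∪∅=∅
  n3('acc'): parent n2 fail=6; on 'c' 6→0 → fail=6;  out ∅∪∅=∅
  n8('cbe'): parent n7 fail=18; on 'e' 18 → fail=19;  out ∅∪∅=∅
  n12('dbc'): parent n11 fail=18; on 'c' 18→0 → fail=6;  out ∅∪∅=∅
  n16('cdb'): parent n15 fail=10; on 'b' 10 → fail=11;  out ∅∪∅=∅
  n20('beb'): parent n19 fail=0; on 'b' 0 → fail=18;  out {4}∪∅={4}
  n4('acce'): parent n3 fail=6; on 'e' 6→0 → fail=0;  out ∅∪∅=∅
  n9('cbeb'): parent n8 fail=19; on 'b' 19 → fail=20;  out {1}∪{4}={1,4}
  n13('dbce'): parent n12 fail=6; on 'e' 6→0 → fail=0;  out ∅∪∅=∅
  n17('cdbe'): parent n16 fail=11; on 'e' 11→18 → fail=19;  out {3}∪∅={3}
  n5('acceb'): parent n4 fail=0; on 'b' 0 → fail=18;  out {0}∪∅={0}
  n14('dbceb'): parent n13 fail=0; on 'b' 0 → fail=18;  out {2}∪∅={2}

Run:
i=0 'b': node 0→18
i=1 'd': node 18→10 ·f
i=2 'b': node 10→11
i=3 'c': node 11→12
i=4 'e': node 12→13
i=5 'b': node 13→14  ** P2@[1:5]
i=6 'c': node 14→6 ·f
i=7 'd': node 6→15
i=8 'b': node 15→16
i=9 'e': node 16→17  ** P3@[6:9]
i=10 'c': node 17→6 ·f
i=11 'd': node 6→15
i=12 'b': node 15→16
i=13 'e': node 16→17  ** P3@[10:13]
i=14 'c': node 17→6 ·f
i=15 'b': node 6→7
i=16 'e': node 7→8
i=17 'b': node 8→9  ** P1@[14:17],P4@[15:17]
i=18 'a': node 9→1 ·f
i=19 'c': node 1→2
i=20 'c': node 2→3
i=21 'd': node 3→15 ·f
i=22 'b': node 15→16
i=23 'e': node 16→17  ** P3@[20:23]
i=24 'b': node 17→20 ·f  ** P4@[22:24]
i=25 'e': node 20→19 ·f
i=26 'b': node 19→20  ** P4@[24:26]
i=27 'a': node 20→1 ·f
i=28 'b': node 1→18 ·f
i=29 'd': node 18→10 ·f
i=30 'd': node 10→10 ·f
i=31 'c': node 10→6 ·f
i=32 'a': node 6→1 ·f
i=33 'c': node 1→2
i=34 'b': node 2→7 ·f
i=35 'e': node 7→8
i=36 'b': node 8→9  ** P1@[33:36],P4@[34:36]
i=37 'a': node 9→1 ·f
i=38 'a': node 1→1 ·f
i=39 'c': node 1→2

Matches: [[5,2],[9,3],[13,3],[17,1],[17,4],[23,3],[24,4],[26,4],[36,1],[36,4]]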